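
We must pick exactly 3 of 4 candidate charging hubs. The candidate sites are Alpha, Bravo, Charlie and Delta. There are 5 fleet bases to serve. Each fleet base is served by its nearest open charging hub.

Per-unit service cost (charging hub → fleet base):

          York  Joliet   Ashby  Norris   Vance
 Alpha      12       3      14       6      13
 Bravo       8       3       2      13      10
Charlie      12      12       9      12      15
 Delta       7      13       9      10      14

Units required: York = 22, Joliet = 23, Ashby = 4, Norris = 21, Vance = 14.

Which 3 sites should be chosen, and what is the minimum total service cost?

Choose Alpha, Bravo and Delta; total service cost 497.

With exactly 3 open, each fleet base uses its cheapest among the chosen.
{Alpha, Bravo, Delta}: York→Delta 7·22=154, Joliet→Alpha 3·23=69, Ashby→Bravo 2·4=8, Norris→Alpha 6·21=126, Vance→Bravo 10·14=140. Service cost 497.
{Alpha, Bravo, Charlie}: service cost 519
{Alpha, Charlie, Delta}: service cost 567
Among all 4 size-3 choices, {Alpha, Bravo, Delta} is lowest.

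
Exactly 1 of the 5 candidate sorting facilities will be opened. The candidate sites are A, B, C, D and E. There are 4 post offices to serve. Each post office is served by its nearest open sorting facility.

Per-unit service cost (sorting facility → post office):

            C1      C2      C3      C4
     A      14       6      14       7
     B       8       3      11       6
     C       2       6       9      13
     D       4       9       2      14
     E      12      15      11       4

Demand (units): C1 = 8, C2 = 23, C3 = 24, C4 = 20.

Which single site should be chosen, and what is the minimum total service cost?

With exactly 1 open, each post office uses its cheapest among the chosen.
{B}: C1→B 8·8=64, C2→B 3·23=69, C3→B 11·24=264, C4→B 6·20=120. Service cost 517.
{D}: service cost 567
{C}: service cost 630
Among all 5 size-1 choices, {B} is lowest.

Choose B only; total service cost 517.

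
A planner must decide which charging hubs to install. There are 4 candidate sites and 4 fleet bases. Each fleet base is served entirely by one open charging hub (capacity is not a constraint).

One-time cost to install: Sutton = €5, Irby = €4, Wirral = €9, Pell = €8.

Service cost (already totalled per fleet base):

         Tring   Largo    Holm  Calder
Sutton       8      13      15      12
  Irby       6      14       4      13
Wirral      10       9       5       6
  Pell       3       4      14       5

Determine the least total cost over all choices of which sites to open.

For any fixed open set, each fleet base goes to its cheapest open site; total = fixed + service.
{Irby, Pell}: Tring→Pell 3, Largo→Pell 4, Holm→Irby 4, Calder→Pell 5. Service 16; fixed 12; total 28.
{Sutton, Irby, Pell}: service 16 + fixed 17 = 33
{Wirral, Pell}: service 17 + fixed 17 = 34
{Sutton, Irby, Wirral, Pell}: service 16 + fixed 26 = 42
(All 15 nonempty subsets were checked; Irby and Pell is lowest.)

Minimum total cost: 28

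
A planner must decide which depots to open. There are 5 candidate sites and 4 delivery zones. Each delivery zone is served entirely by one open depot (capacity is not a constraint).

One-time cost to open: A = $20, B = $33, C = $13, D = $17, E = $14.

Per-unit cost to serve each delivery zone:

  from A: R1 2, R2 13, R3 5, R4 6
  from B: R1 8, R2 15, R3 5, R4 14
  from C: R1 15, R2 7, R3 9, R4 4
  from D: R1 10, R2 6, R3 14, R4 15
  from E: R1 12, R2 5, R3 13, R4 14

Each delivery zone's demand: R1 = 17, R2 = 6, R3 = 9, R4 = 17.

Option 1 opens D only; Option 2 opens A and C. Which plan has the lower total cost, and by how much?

Option 1: {D}: R1→D 10·17=170, R2→D 6·6=36, R3→D 14·9=126, R4→D 15·17=255. Service 587; fixed 17; total 604.
Option 2: {A, C}: R1→A 2·17=34, R2→C 7·6=42, R3→A 5·9=45, R4→C 4·17=68. Service 189; fixed 33; total 222.
Difference: |604 − 222| = 382.

Option 2 is cheaper by 382.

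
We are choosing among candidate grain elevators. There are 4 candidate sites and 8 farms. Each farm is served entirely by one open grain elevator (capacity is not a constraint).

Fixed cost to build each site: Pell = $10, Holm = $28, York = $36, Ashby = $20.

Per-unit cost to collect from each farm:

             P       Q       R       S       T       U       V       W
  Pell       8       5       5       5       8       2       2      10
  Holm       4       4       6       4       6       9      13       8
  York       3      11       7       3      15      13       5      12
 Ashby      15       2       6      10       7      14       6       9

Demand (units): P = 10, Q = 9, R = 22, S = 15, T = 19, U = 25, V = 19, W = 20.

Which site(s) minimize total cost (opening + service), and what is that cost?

For any fixed open set, each farm goes to its cheapest open site; total = fixed + service.
{Pell, Holm}: P→Holm 4·10=40, Q→Holm 4·9=36, R→Pell 5·22=110, S→Holm 4·15=60, T→Holm 6·19=114, U→Pell 2·25=50, V→Pell 2·19=38, W→Holm 8·20=160. Service 608; fixed 38; total 646.
{Pell, Holm, Ashby}: P→Holm 4·10=40, Q→Ashby 2·9=18, R→Pell 5·22=110, S→Holm 4·15=60, T→Holm 6·19=114, U→Pell 2·25=50, V→Pell 2·19=38, W→Holm 8·20=160. Service 590; fixed 58; total 648.
{Pell, Holm, York}: P→York 3·10=30, Q→Holm 4·9=36, R→Pell 5·22=110, S→York 3·15=45, T→Holm 6·19=114, U→Pell 2·25=50, V→Pell 2·19=38, W→Holm 8·20=160. Service 583; fixed 74; total 657.
{Pell, Holm, York, Ashby}: service 565 + fixed 94 = 659
(All 15 nonempty subsets were checked; Pell and Holm is lowest.)

Open Pell and Holm; minimum total cost 646.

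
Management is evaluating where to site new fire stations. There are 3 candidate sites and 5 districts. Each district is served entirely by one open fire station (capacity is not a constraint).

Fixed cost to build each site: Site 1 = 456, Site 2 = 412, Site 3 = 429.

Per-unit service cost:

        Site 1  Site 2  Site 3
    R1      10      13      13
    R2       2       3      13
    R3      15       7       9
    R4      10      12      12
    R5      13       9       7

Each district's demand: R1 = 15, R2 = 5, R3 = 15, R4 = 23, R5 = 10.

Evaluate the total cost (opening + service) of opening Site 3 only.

Total cost: 1170

Each district is assigned to its cheapest site among the open ones.
{Site 3}: R1→Site 3 13·15=195, R2→Site 3 13·5=65, R3→Site 3 9·15=135, R4→Site 3 12·23=276, R5→Site 3 7·10=70. Service 741; fixed 429; total 1170.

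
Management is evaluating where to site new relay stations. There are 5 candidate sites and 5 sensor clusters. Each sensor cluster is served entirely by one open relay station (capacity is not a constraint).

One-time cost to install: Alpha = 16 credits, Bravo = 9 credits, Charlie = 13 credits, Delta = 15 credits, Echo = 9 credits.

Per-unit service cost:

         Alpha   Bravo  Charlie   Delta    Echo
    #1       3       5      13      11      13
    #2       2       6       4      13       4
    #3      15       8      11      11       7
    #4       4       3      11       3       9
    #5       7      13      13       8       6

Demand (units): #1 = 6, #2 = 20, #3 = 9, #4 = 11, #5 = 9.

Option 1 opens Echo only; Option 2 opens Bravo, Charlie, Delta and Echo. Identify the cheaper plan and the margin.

Option 2 is cheaper by 77.

Option 1: {Echo}: #1→Echo 13·6=78, #2→Echo 4·20=80, #3→Echo 7·9=63, #4→Echo 9·11=99, #5→Echo 6·9=54. Service 374; fixed 9; total 383.
Option 2: {Bravo, Charlie, Delta, Echo}: #1→Bravo 5·6=30, #2→Charlie 4·20=80, #3→Echo 7·9=63, #4→Bravo 3·11=33, #5→Echo 6·9=54. Service 260; fixed 46; total 306.
Difference: |383 − 306| = 77.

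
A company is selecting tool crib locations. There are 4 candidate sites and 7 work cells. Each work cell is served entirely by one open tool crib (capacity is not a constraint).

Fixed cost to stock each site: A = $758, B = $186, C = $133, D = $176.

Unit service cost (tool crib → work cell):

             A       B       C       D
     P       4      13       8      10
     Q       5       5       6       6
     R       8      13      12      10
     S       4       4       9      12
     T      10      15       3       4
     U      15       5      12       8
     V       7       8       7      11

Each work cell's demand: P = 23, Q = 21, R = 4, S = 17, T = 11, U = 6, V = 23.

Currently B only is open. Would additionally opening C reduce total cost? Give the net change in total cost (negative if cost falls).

Current service cost with {B}: 903.
Adding C: each work cell re-picks its cheapest; new service cost 629, saving 274.
Extra fixed cost: 133. Net change = 133 − 274 = -141.
(Totals: 1089 → 948.)

Yes — net change −141 (cost falls by 141).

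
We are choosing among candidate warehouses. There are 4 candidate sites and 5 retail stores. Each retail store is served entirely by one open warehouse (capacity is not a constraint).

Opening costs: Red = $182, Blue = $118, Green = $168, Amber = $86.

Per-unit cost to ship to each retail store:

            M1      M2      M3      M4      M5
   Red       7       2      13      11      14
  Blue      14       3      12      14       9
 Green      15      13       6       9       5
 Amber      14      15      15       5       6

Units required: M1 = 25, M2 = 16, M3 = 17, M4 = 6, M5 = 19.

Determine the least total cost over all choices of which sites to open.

For any fixed open set, each retail store goes to its cheapest open site; total = fixed + service.
{Red, Green}: M1→Red 7·25=175, M2→Red 2·16=32, M3→Green 6·17=102, M4→Green 9·6=54, M5→Green 5·19=95. Service 458; fixed 350; total 808.
{Red, Amber}: M1→Red 7·25=175, M2→Red 2·16=32, M3→Red 13·17=221, M4→Amber 5·6=30, M5→Amber 6·19=114. Service 572; fixed 268; total 840.
{Red, Green, Amber}: M1→Red 7·25=175, M2→Red 2·16=32, M3→Green 6·17=102, M4→Amber 5·6=30, M5→Green 5·19=95. Service 434; fixed 436; total 870.
{Red, Blue, Green, Amber}: service 434 + fixed 554 = 988
(All 15 nonempty subsets were checked; Red and Green is lowest.)

Minimum total cost: 808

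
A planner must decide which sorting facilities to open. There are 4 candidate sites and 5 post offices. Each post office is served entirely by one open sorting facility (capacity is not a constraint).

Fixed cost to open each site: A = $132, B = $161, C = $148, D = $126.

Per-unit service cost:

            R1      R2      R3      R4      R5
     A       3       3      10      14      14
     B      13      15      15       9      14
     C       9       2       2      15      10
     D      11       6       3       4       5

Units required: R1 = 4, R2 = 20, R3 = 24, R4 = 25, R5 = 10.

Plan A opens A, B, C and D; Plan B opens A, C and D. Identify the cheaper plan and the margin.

Plan A: {A, B, C, D}: R1→A 3·4=12, R2→C 2·20=40, R3→C 2·24=48, R4→D 4·25=100, R5→D 5·10=50. Service 250; fixed 567; total 817.
Plan B: {A, C, D}: R1→A 3·4=12, R2→C 2·20=40, R3→C 2·24=48, R4→D 4·25=100, R5→D 5·10=50. Service 250; fixed 406; total 656.
Difference: |817 − 656| = 161.

Plan B is cheaper by 161.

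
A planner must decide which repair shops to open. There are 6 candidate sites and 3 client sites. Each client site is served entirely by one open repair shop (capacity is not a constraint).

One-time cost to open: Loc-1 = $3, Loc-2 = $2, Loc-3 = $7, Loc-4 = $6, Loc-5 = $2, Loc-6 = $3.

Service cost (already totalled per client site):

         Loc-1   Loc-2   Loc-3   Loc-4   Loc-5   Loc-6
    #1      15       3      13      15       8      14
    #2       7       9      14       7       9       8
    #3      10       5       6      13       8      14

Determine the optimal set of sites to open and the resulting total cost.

For any fixed open set, each client site goes to its cheapest open site; total = fixed + service.
{Loc-2}: #1→Loc-2 3, #2→Loc-2 9, #3→Loc-2 5. Service 17; fixed 2; total 19.
{Loc-1, Loc-2}: #1→Loc-2 3, #2→Loc-1 7, #3→Loc-2 5. Service 15; fixed 5; total 20.
{Loc-2, Loc-5}: #1→Loc-2 3, #2→Loc-2 9, #3→Loc-2 5. Service 17; fixed 4; total 21.
{Loc-1, Loc-2, Loc-3, Loc-4, Loc-5, Loc-6}: #1→Loc-2 3, #2→Loc-1 7, #3→Loc-2 5. Service 15; fixed 23; total 38.
No other subset beats 19.

Open Loc-2 only; minimum total cost 19.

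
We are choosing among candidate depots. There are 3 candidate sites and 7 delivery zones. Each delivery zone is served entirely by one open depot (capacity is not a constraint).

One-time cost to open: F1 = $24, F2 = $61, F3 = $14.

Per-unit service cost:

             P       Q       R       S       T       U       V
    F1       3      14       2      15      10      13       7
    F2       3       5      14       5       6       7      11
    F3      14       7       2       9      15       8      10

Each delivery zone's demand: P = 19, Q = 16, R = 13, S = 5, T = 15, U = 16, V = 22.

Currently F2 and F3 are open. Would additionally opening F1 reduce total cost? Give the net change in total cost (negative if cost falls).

Current service cost with {F2, F3}: 610.
Adding F1: each delivery zone re-picks its cheapest; new service cost 544, saving 66.
Extra fixed cost: 24. Net change = 24 − 66 = -42.
(Totals: 685 → 643.)

Yes — net change −42 (cost falls by 42).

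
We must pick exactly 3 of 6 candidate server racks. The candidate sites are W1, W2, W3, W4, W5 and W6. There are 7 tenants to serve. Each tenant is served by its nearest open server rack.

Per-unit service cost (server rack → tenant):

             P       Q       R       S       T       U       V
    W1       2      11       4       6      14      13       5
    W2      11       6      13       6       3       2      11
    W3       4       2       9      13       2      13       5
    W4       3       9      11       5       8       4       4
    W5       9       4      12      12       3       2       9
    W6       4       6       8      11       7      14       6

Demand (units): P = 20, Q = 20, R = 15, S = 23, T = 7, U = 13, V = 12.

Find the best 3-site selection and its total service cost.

With exactly 3 open, each tenant uses its cheapest among the chosen.
{W1, W3, W4}: P→W1 2·20=40, Q→W3 2·20=40, R→W1 4·15=60, S→W4 5·23=115, T→W3 2·7=14, U→W4 4·13=52, V→W4 4·12=48. Service cost 369.
{W1, W2, W3}: service cost 378
{W1, W3, W5}: service cost 378
Among all 20 size-3 choices, {W1, W3, W4} is lowest.

Choose W1, W3 and W4; total service cost 369.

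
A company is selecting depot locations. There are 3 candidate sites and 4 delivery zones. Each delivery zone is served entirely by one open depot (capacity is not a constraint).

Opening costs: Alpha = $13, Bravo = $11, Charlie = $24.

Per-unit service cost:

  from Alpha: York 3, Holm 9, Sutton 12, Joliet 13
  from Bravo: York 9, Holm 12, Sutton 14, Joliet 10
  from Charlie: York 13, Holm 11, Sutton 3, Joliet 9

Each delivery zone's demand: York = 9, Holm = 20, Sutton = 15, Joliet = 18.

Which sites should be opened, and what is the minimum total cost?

Open Alpha and Charlie; minimum total cost 451.

For any fixed open set, each delivery zone goes to its cheapest open site; total = fixed + service.
{Alpha, Charlie}: York→Alpha 3·9=27, Holm→Alpha 9·20=180, Sutton→Charlie 3·15=45, Joliet→Charlie 9·18=162. Service 414; fixed 37; total 451.
{Alpha, Bravo, Charlie}: York→Alpha 3·9=27, Holm→Alpha 9·20=180, Sutton→Charlie 3·15=45, Joliet→Charlie 9·18=162. Service 414; fixed 48; total 462.
{Bravo, Charlie}: service 508 + fixed 35 = 543
{Bravo}: service 711 + fixed 11 = 722
No other subset beats 451.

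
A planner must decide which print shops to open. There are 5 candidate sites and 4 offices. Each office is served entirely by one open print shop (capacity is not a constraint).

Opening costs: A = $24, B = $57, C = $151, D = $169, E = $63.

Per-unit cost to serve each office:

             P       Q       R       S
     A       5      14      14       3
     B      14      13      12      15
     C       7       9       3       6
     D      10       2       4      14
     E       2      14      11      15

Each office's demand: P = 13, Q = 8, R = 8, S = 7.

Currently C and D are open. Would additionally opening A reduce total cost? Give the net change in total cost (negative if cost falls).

Current service cost with {C, D}: 173.
Adding A: each office re-picks its cheapest; new service cost 126, saving 47.
Extra fixed cost: 24. Net change = 24 − 47 = -23.
(Totals: 493 → 470.)

Yes — net change −23 (cost falls by 23).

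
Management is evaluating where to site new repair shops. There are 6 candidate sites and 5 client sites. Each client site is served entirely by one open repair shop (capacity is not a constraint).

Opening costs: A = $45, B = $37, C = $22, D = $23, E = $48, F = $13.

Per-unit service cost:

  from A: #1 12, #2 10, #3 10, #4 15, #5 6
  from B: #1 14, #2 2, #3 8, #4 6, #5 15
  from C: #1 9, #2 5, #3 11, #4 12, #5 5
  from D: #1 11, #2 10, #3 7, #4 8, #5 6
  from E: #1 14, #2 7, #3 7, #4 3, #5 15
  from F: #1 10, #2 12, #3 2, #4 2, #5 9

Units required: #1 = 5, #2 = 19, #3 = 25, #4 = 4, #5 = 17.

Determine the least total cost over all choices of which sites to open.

For any fixed open set, each client site goes to its cheapest open site; total = fixed + service.
{B, C, F}: #1→C 9·5=45, #2→B 2·19=38, #3→F 2·25=50, #4→F 2·4=8, #5→C 5·17=85. Service 226; fixed 72; total 298.
{C, F}: service 283 + fixed 35 = 318
{B, C, D, F}: service 226 + fixed 95 = 321
{A, B, C, D, E, F}: service 226 + fixed 188 = 414
No other subset beats 298.

Minimum total cost: 298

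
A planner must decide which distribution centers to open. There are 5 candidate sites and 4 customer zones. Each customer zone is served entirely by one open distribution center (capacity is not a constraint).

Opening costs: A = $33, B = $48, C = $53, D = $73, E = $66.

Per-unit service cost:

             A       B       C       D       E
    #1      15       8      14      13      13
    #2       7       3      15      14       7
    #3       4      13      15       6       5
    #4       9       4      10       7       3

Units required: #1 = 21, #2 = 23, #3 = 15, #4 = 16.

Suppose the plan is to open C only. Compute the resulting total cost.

Total cost: 1077

Each customer zone is assigned to its cheapest site among the open ones.
{C}: #1→C 14·21=294, #2→C 15·23=345, #3→C 15·15=225, #4→C 10·16=160. Service 1024; fixed 53; total 1077.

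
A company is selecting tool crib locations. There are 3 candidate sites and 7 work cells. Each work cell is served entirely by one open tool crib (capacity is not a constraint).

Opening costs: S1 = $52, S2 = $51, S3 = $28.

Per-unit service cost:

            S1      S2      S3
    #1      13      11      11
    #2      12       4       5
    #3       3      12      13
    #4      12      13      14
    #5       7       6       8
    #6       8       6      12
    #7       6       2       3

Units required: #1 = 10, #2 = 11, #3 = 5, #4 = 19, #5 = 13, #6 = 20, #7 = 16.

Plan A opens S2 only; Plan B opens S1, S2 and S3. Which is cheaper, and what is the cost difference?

Plan A is cheaper by 16.

Plan A: {S2}: #1→S2 11·10=110, #2→S2 4·11=44, #3→S2 12·5=60, #4→S2 13·19=247, #5→S2 6·13=78, #6→S2 6·20=120, #7→S2 2·16=32. Service 691; fixed 51; total 742.
Plan B: {S1, S2, S3}: #1→S2 11·10=110, #2→S2 4·11=44, #3→S1 3·5=15, #4→S1 12·19=228, #5→S2 6·13=78, #6→S2 6·20=120, #7→S2 2·16=32. Service 627; fixed 131; total 758.
Difference: |742 − 758| = 16.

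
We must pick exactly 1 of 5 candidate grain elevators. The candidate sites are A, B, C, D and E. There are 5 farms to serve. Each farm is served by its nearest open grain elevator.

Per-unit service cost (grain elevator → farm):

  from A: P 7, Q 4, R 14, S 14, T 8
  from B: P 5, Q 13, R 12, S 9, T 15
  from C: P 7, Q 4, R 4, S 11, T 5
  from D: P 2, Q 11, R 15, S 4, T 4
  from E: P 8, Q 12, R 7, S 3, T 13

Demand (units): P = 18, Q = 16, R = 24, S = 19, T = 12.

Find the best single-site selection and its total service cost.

With exactly 1 open, each farm uses its cheapest among the chosen.
{C}: P→C 7·18=126, Q→C 4·16=64, R→C 4·24=96, S→C 11·19=209, T→C 5·12=60. Service cost 555.
{D}: service cost 696
{E}: service cost 717
Among all 5 size-1 choices, {C} is lowest.

Choose C only; total service cost 555.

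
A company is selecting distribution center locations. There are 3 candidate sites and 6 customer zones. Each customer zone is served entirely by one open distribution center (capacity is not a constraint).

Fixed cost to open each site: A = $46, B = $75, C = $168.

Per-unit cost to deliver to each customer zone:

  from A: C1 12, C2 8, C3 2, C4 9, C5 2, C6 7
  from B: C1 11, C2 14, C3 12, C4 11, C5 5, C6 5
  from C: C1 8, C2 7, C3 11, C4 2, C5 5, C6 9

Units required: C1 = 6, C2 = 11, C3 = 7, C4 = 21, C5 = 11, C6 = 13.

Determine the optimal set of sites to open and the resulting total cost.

Open A and C; minimum total cost 508.

For any fixed open set, each customer zone goes to its cheapest open site; total = fixed + service.
{A, C}: C1→C 8·6=48, C2→C 7·11=77, C3→A 2·7=14, C4→C 2·21=42, C5→A 2·11=22, C6→A 7·13=91. Service 294; fixed 214; total 508.
{A}: service 476 + fixed 46 = 522
{A, B, C}: service 268 + fixed 289 = 557
No other subset beats 508.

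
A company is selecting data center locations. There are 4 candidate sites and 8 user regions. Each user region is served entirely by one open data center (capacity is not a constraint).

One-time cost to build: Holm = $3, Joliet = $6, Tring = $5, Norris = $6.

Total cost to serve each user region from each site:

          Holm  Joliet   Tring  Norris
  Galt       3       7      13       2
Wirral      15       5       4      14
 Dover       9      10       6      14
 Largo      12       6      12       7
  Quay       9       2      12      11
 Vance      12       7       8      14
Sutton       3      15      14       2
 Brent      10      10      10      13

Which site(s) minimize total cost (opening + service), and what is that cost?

Open Holm and Joliet; minimum total cost 54.

For any fixed open set, each user region goes to its cheapest open site; total = fixed + service.
{Holm, Joliet}: Galt→Holm 3, Wirral→Joliet 5, Dover→Holm 9, Largo→Joliet 6, Quay→Joliet 2, Vance→Joliet 7, Sutton→Holm 3, Brent→Holm 10. Service 45; fixed 9; total 54.
{Holm, Joliet, Tring}: Galt→Holm 3, Wirral→Tring 4, Dover→Tring 6, Largo→Joliet 6, Quay→Joliet 2, Vance→Joliet 7, Sutton→Holm 3, Brent→Holm 10. Service 41; fixed 14; total 55.
{Joliet, Tring, Norris}: service 39 + fixed 17 = 56
{Holm, Joliet, Tring, Norris}: service 39 + fixed 20 = 59
No other subset beats 54.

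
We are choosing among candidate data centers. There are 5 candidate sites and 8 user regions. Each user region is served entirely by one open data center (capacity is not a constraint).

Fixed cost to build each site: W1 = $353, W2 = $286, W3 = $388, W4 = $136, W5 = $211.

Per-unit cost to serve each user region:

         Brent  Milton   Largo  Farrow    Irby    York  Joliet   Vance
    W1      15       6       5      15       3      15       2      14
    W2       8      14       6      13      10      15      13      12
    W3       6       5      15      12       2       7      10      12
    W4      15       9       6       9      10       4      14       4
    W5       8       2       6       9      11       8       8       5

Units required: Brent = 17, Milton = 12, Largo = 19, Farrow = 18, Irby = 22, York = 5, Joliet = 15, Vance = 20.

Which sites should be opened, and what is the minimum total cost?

Open W5 only; minimum total cost 1149.

For any fixed open set, each user region goes to its cheapest open site; total = fixed + service.
{W5}: Brent→W5 8·17=136, Milton→W5 2·12=24, Largo→W5 6·19=114, Farrow→W5 9·18=162, Irby→W5 11·22=242, York→W5 8·5=40, Joliet→W5 8·15=120, Vance→W5 5·20=100. Service 938; fixed 211; total 1149.
{W1, W5}: Brent→W5 8·17=136, Milton→W5 2·12=24, Largo→W1 5·19=95, Farrow→W5 9·18=162, Irby→W1 3·22=66, York→W5 8·5=40, Joliet→W1 2·15=30, Vance→W5 5·20=100. Service 653; fixed 564; total 1217.
{W4, W5}: service 876 + fixed 347 = 1223
{W1, W2, W3, W4, W5}: Brent→W3 6·17=102, Milton→W5 2·12=24, Largo→W1 5·19=95, Farrow→W4 9·18=162, Irby→W3 2·22=44, York→W4 4·5=20, Joliet→W1 2·15=30, Vance→W4 4·20=80. Service 557; fixed 1374; total 1931.
No other subset beats 1149.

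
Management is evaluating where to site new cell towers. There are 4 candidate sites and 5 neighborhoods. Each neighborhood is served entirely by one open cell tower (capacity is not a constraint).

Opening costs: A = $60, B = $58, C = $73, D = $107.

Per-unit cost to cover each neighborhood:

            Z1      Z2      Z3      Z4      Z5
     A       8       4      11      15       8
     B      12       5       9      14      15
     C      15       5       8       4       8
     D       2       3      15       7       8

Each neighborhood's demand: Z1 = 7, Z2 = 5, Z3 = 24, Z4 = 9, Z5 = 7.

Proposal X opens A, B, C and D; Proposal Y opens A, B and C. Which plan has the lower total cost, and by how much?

Proposal X: {A, B, C, D}: Z1→D 2·7=14, Z2→D 3·5=15, Z3→C 8·24=192, Z4→C 4·9=36, Z5→A 8·7=56. Service 313; fixed 298; total 611.
Proposal Y: {A, B, C}: Z1→A 8·7=56, Z2→A 4·5=20, Z3→C 8·24=192, Z4→C 4·9=36, Z5→A 8·7=56. Service 360; fixed 191; total 551.
Difference: |611 − 551| = 60.

Proposal Y is cheaper by 60.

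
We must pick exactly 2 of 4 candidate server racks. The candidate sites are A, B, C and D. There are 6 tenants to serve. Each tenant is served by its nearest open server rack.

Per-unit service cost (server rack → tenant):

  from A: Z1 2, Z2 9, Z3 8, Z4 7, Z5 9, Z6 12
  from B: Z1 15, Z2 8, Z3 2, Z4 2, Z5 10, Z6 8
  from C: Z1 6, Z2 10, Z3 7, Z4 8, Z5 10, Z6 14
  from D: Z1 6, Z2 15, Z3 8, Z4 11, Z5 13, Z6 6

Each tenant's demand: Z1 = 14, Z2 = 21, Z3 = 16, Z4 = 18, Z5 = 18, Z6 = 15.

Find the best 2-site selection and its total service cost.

Choose A and B; total service cost 546.

With exactly 2 open, each tenant uses its cheapest among the chosen.
{A, B}: Z1→A 2·14=28, Z2→B 8·21=168, Z3→B 2·16=32, Z4→B 2·18=36, Z5→A 9·18=162, Z6→B 8·15=120. Service cost 546.
{B, D}: service cost 590
{B, C}: service cost 620
Among all 6 size-2 choices, {A, B} is lowest.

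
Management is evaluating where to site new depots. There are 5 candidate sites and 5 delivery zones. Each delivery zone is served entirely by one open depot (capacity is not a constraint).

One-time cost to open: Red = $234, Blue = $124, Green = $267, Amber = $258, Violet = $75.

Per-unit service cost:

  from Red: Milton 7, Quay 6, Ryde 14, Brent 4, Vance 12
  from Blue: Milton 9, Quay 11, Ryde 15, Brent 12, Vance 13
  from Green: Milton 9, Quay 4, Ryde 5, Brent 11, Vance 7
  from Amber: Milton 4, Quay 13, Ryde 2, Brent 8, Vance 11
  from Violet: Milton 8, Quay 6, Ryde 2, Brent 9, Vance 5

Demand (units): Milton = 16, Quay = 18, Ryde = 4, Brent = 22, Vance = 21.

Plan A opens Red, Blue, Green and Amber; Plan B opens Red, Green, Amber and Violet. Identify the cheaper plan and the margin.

Plan B is cheaper by 91.

Plan A: {Red, Blue, Green, Amber}: Milton→Amber 4·16=64, Quay→Green 4·18=72, Ryde→Amber 2·4=8, Brent→Red 4·22=88, Vance→Green 7·21=147. Service 379; fixed 883; total 1262.
Plan B: {Red, Green, Amber, Violet}: Milton→Amber 4·16=64, Quay→Green 4·18=72, Ryde→Amber 2·4=8, Brent→Red 4·22=88, Vance→Violet 5·21=105. Service 337; fixed 834; total 1171.
Difference: |1262 − 1171| = 91.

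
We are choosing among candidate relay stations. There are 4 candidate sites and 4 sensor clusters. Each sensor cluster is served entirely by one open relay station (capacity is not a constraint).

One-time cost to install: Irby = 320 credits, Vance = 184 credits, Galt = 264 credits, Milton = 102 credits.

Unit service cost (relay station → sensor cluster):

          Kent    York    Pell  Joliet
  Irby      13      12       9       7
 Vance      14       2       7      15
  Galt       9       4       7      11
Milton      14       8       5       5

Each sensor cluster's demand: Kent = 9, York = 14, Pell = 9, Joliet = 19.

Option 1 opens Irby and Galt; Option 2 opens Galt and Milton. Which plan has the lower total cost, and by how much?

Option 2 is cheaper by 274.

Option 1: {Irby, Galt}: Kent→Galt 9·9=81, York→Galt 4·14=56, Pell→Galt 7·9=63, Joliet→Irby 7·19=133. Service 333; fixed 584; total 917.
Option 2: {Galt, Milton}: Kent→Galt 9·9=81, York→Galt 4·14=56, Pell→Milton 5·9=45, Joliet→Milton 5·19=95. Service 277; fixed 366; total 643.
Difference: |917 − 643| = 274.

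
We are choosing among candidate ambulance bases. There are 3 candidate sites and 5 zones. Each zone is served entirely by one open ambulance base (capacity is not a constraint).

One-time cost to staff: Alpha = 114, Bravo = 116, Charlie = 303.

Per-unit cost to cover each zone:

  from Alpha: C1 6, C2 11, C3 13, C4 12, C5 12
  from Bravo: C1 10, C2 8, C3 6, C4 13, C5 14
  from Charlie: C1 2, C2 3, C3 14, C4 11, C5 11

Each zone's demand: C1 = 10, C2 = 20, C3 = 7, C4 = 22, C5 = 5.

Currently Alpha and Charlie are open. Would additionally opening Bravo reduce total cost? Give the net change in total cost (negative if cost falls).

No — net change +67 (cost rises by 67).

Current service cost with {Alpha, Charlie}: 468.
Adding Bravo: each zone re-picks its cheapest; new service cost 419, saving 49.
Extra fixed cost: 116. Net change = 116 − 49 = 67.
(Totals: 885 → 952.)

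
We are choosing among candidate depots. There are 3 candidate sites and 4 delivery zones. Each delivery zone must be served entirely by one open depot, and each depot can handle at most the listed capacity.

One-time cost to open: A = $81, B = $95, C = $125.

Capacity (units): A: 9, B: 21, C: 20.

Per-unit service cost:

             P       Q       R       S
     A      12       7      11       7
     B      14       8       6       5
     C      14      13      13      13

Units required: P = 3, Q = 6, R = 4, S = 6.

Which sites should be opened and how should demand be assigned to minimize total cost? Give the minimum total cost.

Open {B}: P→B 14·3=42, Q→B 8·6=48, R→B 6·4=24, S→B 5·6=30.
Loads: B carries 19/21. Service 144; fixed 95; total 239.
Next best feasible plan costs 308.

Minimum total cost: 239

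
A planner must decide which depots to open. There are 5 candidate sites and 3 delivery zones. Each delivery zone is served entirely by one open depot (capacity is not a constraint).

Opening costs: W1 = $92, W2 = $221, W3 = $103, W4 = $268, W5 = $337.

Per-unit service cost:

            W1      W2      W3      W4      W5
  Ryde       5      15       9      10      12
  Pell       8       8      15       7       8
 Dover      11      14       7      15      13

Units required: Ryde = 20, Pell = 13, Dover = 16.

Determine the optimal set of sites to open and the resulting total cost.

For any fixed open set, each delivery zone goes to its cheapest open site; total = fixed + service.
{W1}: Ryde→W1 5·20=100, Pell→W1 8·13=104, Dover→W1 11·16=176. Service 380; fixed 92; total 472.
{W1, W3}: service 316 + fixed 195 = 511
{W3}: Ryde→W3 9·20=180, Pell→W3 15·13=195, Dover→W3 7·16=112. Service 487; fixed 103; total 590.
{W1, W2, W3, W4, W5}: service 303 + fixed 1021 = 1324
No other subset beats 472.

Open W1 only; minimum total cost 472.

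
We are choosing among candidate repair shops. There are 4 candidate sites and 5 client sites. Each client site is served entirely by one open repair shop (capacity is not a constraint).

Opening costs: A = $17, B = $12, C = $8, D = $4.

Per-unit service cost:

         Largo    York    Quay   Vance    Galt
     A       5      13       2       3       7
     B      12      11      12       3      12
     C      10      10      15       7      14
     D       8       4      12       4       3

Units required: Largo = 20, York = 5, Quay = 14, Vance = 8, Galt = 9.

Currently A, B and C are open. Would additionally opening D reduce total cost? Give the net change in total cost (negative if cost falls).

Yes — net change −62 (cost falls by 62).

Current service cost with {A, B, C}: 265.
Adding D: each client site re-picks its cheapest; new service cost 199, saving 66.
Extra fixed cost: 4. Net change = 4 − 66 = -62.
(Totals: 302 → 240.)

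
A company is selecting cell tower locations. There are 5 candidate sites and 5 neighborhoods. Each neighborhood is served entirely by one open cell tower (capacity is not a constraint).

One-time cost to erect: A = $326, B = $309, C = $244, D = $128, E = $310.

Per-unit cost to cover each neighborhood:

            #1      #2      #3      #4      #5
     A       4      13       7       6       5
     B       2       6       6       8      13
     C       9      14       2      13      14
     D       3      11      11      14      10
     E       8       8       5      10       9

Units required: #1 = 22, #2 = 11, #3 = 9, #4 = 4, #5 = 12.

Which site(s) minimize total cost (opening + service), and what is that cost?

For any fixed open set, each neighborhood goes to its cheapest open site; total = fixed + service.
{D}: #1→D 3·22=66, #2→D 11·11=121, #3→D 11·9=99, #4→D 14·4=56, #5→D 10·12=120. Service 462; fixed 128; total 590.
{B}: service 352 + fixed 309 = 661
{A}: #1→A 4·22=88, #2→A 13·11=143, #3→A 7·9=63, #4→A 6·4=24, #5→A 5·12=60. Service 378; fixed 326; total 704.
{A, B, C, D, E}: service 212 + fixed 1317 = 1529
No other subset beats 590.

Open D only; minimum total cost 590.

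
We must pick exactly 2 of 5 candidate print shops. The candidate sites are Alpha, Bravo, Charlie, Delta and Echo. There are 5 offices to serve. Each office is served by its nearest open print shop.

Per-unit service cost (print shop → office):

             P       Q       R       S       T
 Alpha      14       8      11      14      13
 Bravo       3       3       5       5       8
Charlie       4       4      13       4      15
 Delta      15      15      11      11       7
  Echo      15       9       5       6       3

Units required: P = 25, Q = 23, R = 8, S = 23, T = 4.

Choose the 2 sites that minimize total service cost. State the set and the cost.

With exactly 2 open, each office uses its cheapest among the chosen.
{Bravo, Charlie}: P→Bravo 3·25=75, Q→Bravo 3·23=69, R→Bravo 5·8=40, S→Charlie 4·23=92, T→Bravo 8·4=32. Service cost 308.
{Bravo, Echo}: service cost 311
{Bravo, Delta}: service cost 327
Among all 10 size-2 choices, {Bravo, Charlie} is lowest.

Choose Bravo and Charlie; total service cost 308.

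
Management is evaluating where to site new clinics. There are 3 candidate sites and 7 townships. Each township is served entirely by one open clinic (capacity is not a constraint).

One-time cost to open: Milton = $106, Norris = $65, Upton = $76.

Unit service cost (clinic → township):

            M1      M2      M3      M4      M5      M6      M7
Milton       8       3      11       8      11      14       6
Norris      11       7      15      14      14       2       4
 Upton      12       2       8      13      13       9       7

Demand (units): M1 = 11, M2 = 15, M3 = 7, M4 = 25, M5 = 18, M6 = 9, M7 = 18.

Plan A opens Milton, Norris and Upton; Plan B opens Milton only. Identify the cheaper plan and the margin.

Plan A: {Milton, Norris, Upton}: M1→Milton 8·11=88, M2→Upton 2·15=30, M3→Upton 8·7=56, M4→Milton 8·25=200, M5→Milton 11·18=198, M6→Norris 2·9=18, M7→Norris 4·18=72. Service 662; fixed 247; total 909.
Plan B: {Milton}: M1→Milton 8·11=88, M2→Milton 3·15=45, M3→Milton 11·7=77, M4→Milton 8·25=200, M5→Milton 11·18=198, M6→Milton 14·9=126, M7→Milton 6·18=108. Service 842; fixed 106; total 948.
Difference: |909 − 948| = 39.

Plan A is cheaper by 39.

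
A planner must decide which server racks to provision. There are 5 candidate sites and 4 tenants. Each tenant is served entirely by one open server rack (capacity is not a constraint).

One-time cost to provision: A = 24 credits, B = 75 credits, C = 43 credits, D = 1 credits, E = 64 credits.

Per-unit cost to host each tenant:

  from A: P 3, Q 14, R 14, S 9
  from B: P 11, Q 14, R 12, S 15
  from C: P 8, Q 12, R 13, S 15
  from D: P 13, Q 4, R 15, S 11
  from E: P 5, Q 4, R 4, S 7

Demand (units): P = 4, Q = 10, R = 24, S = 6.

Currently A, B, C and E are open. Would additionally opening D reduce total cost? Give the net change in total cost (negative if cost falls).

Current service cost with {A, B, C, E}: 190.
Adding D: each tenant re-picks its cheapest; new service cost 190, saving 0.
Extra fixed cost: 1. Net change = 1 − 0 = 1.
(Totals: 396 → 397.)

No — net change +1 (cost rises by 1).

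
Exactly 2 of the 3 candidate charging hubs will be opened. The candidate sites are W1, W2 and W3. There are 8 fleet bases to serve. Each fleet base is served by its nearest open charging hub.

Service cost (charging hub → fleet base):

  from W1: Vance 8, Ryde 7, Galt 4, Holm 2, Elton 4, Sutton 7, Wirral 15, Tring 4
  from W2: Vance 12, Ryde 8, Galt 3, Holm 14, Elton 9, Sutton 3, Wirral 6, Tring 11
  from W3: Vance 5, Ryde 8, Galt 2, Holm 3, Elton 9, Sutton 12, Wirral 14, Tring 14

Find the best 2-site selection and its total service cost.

With exactly 2 open, each fleet base uses its cheapest among the chosen.
{W1, W2}: Vance→W1 8, Ryde→W1 7, Galt→W2 3, Holm→W1 2, Elton→W1 4, Sutton→W2 3, Wirral→W2 6, Tring→W1 4. Service cost 37.
{W1, W3}: service cost 45
{W2, W3}: service cost 47
Among all 3 size-2 choices, {W1, W2} is lowest.

Choose W1 and W2; total service cost 37.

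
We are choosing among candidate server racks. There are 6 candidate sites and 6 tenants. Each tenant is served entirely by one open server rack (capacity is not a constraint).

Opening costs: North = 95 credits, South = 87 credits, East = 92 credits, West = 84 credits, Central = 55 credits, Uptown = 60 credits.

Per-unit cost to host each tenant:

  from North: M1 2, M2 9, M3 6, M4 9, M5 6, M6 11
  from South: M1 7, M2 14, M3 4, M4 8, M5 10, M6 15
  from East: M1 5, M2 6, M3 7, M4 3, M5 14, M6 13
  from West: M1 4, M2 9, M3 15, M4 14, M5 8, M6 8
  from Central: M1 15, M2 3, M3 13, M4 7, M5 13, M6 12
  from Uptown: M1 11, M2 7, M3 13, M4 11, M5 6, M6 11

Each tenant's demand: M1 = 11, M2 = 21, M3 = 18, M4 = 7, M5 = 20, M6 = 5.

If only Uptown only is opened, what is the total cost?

Each tenant is assigned to its cheapest site among the open ones.
{Uptown}: M1→Uptown 11·11=121, M2→Uptown 7·21=147, M3→Uptown 13·18=234, M4→Uptown 11·7=77, M5→Uptown 6·20=120, M6→Uptown 11·5=55. Service 754; fixed 60; total 814.

Total cost: 814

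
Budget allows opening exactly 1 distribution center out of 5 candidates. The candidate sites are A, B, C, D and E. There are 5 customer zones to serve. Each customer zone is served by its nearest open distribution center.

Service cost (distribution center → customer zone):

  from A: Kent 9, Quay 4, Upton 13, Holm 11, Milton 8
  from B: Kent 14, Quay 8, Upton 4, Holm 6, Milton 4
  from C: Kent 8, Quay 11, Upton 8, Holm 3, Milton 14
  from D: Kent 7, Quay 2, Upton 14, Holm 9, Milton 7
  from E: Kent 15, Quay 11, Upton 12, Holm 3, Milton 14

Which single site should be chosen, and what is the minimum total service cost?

With exactly 1 open, each customer zone uses its cheapest among the chosen.
{B}: Kent→B 14, Quay→B 8, Upton→B 4, Holm→B 6, Milton→B 4. Service cost 36.
{D}: service cost 39
{C}: service cost 44
Among all 5 size-1 choices, {B} is lowest.

Choose B only; total service cost 36.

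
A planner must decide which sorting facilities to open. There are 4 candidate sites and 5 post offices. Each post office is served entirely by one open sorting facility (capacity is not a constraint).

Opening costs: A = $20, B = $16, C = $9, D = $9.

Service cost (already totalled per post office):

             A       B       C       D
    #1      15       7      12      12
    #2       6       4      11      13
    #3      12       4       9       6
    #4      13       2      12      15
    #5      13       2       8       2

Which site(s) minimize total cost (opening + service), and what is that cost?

For any fixed open set, each post office goes to its cheapest open site; total = fixed + service.
{B}: #1→B 7, #2→B 4, #3→B 4, #4→B 2, #5→B 2. Service 19; fixed 16; total 35.
{B, C}: #1→B 7, #2→B 4, #3→B 4, #4→B 2, #5→B 2. Service 19; fixed 25; total 44.
{B, D}: service 19 + fixed 25 = 44
{A, B, C, D}: service 19 + fixed 54 = 73
No other subset beats 35.

Open B only; minimum total cost 35.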